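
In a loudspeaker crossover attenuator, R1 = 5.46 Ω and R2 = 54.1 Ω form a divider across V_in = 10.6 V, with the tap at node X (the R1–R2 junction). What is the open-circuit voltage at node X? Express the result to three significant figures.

V_th ≈ 9.63 V

With X open, the divider is unloaded: V_th = 10.6 × 54.1/59.56 = 9.628 V.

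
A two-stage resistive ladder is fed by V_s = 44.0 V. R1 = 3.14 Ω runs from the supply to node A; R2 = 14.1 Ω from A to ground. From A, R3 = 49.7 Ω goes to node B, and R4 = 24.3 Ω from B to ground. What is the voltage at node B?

V_B ≈ 11.4 V

Node A sees R2 in parallel with the series input of stage 2, R3 + R4 = 74.00 Ω.
Effective lower resistance at A: R2 ‖ 74.00 = 11.84 Ω.
V_A = 44.0 × 11.84/(3.14 + 11.84) = 34.78 V.
Stage 2 is unloaded, so V_B = V_A · R4/(R3+R4) = 34.78 × 24.3/74.00 = 11.42 V.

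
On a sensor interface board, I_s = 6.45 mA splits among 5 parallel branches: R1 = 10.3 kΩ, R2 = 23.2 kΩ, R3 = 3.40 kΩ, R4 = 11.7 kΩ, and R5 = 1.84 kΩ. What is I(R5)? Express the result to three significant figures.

I ≈ 3.30 mA

Total conductance ΣG = 1/10.3 + 1/23.2 + 1/3.40 + 1/11.7 + 1/1.84 = 1.063 (units of 1/kΩ).
R5 takes the fraction G_k/ΣG = 0.5435/1.063 = 0.5111, so I = 6.45 × 0.5111 = 3.297 mA.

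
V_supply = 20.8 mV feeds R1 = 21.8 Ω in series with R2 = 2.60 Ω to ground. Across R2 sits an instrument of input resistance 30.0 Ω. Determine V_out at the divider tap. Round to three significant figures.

R2 ‖ R_L = (2.60 × 30.0)/(2.60 + 30.0) = 2.393 Ω.
Voltage divider with the loaded lower leg: V_out = 20.8 × 2.393/(21.8 + 2.393) = 20.8 × 0.09890 = 2.057 mV.

V_out ≈ 2.06 mV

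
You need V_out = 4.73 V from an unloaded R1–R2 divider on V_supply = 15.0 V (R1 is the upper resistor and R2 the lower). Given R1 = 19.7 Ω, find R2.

R2 ≈ 9.07 Ω

The divider ratio is R2/(R1+R2) = 4.73/15.0 = 0.3153.
So R2 = R1 · V_out/(V_supply − V_out) = 19.7 × 4.73/(15.0 − 4.73) = 19.7 × 0.4606 = 9.073 Ω.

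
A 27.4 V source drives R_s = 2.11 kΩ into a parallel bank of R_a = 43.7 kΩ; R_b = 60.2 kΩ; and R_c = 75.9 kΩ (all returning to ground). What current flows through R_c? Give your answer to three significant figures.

I ≈ 0.325 mA

Combine the parallel branches: R_p = (1/43.7 + 1/60.2 + 1/75.9)⁻¹ = 18.99 kΩ.
V_A by voltage divider: V_A = 27.4 × 18.99/(2.11 + 18.99) = 24.66 V.
Branch current I = V_A/R_c = 24.66/75.9 = 0.3249 mA.
(Check via current divider: I_total = 1.299 mA; share G_k/ΣG = 0.2501 → same result.)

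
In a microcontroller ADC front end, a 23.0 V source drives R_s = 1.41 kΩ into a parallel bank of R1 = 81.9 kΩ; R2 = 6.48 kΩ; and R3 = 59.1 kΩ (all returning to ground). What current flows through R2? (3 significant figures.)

I ≈ 2.82 mA

Combine the parallel branches: R_p = (1/81.9 + 1/6.48 + 1/59.1)⁻¹ = 5.451 kΩ.
V_A = 23.0 × 5.451/6.861 = 18.27 V.
Branch current I = V_A/R2 = 18.27/6.48 = 2.820 mA.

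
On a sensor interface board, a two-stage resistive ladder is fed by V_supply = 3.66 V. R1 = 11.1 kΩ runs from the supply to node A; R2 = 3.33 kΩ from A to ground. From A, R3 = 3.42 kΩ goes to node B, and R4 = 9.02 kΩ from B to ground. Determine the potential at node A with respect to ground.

The second stage (R3 + R4 = 12.44 kΩ) loads node A in parallel with R2.
R2 ‖ (R3+R4) = 2.627 kΩ.
First divider: V_A = V_supply · 2.627/(11.1 + 2.627) = 0.7004 V.

V_A ≈ 0.700 V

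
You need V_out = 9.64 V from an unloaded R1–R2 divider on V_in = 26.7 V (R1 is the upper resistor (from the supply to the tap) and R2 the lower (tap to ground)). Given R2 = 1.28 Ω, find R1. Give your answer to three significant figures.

V_out/V_in = R2/(R1+R2) = 0.3610.
Rearranging, R1 = R2·(1−k)/k = 1.28 × 1.770 = 2.265 Ω.

R1 ≈ 2.27 Ω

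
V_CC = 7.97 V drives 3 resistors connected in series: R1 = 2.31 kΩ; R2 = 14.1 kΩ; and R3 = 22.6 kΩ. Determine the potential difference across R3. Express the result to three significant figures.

ΣR = 2.31 + 14.1 + 22.6 = 39.01 kΩ.
Voltage divider: V = V_CC · (22.60 / 39.01) = 7.97 × 0.5793 = 4.617 V.

V ≈ 4.62 V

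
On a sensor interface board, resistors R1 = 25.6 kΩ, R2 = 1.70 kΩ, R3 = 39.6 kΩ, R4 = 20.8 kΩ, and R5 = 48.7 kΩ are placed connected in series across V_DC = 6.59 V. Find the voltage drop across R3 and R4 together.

V ≈ 2.92 V

ΣR = 25.6 + 1.70 + 39.6 + 20.8 + 48.7 = 136.4 kΩ.
R_{R3..R4} = 39.6 + 20.8 = 60.40 kΩ.
Voltage divider: V = V_DC · (60.40 / 136.4) = 6.59 × 0.4428 = 2.918 V.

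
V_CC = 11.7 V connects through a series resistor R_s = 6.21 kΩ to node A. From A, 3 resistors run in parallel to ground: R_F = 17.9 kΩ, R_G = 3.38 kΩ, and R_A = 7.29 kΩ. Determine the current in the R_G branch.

I ≈ 0.858 mA

Combine the parallel branches: R_p = (1/17.9 + 1/3.38 + 1/7.29)⁻¹ = 2.045 kΩ.
V_A by voltage divider: V_A = 11.7 × 2.045/(6.21 + 2.045) = 2.899 V.
Branch current I = V_A/R_G = 2.899/3.38 = 0.8577 mA.
(Equivalently: I_total = 1.417 mA, then current-divider fraction G_k/ΣG = 0.6052.)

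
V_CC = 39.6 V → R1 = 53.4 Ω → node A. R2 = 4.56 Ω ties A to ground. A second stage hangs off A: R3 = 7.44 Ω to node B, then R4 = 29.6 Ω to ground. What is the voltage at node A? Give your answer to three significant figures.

Looking into the second stage from A: R3 + R4 = 37.04 Ω appears in parallel with R2.
R2 ‖ (R3+R4) = 4.060 Ω.
First divider: V_A = V_CC · 4.060/(53.4 + 4.060) = 2.798 V.

V_A ≈ 2.80 V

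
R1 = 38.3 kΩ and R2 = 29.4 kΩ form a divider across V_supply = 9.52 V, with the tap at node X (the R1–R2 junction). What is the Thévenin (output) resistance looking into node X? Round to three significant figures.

R_th ≈ 16.6 kΩ

With V_supply suppressed (replaced by a short), R_th = R1 ‖ R2 = (38.30 × 29.4)/(38.30 + 29.4) = 16.63 kΩ.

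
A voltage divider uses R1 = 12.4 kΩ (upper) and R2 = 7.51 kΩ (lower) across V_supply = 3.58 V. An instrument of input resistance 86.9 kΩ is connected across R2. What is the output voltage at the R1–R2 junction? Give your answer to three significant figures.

V_out ≈ 1.28 V

First combine the lower leg with the load: R2 ‖ R_L = 6.913 kΩ.
Voltage divider with the loaded lower leg: V_out = 3.58 × 6.913/(12.4 + 6.913) = 3.58 × 0.3579 = 1.281 V.
(Unloaded it would be 1.35 V; the load pulls it down.)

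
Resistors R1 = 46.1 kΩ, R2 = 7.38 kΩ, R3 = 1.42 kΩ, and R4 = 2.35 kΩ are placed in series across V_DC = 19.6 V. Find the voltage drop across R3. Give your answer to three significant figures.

V ≈ 0.486 V

ΣR = 46.1 + 7.38 + 1.42 + 2.35 = 57.25 kΩ.
V = V_DC · R/ΣR = 19.6 × 0.02480 = 0.4861 V.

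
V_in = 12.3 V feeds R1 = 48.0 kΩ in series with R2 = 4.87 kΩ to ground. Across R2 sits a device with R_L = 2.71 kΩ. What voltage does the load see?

R2 ‖ R_L = (4.87 × 2.71)/(4.87 + 2.71) = 1.741 kΩ.
Voltage divider with the loaded lower leg: V_out = 12.3 × 1.741/(48.0 + 1.741) = 12.3 × 0.03500 = 0.4305 V.

V_out ≈ 0.431 V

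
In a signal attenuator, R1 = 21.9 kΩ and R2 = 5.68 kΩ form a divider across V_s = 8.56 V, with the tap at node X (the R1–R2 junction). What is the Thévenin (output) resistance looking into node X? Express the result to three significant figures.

With V_s suppressed (replaced by a short), R_th = R1 ‖ R2 = (21.90 × 5.68)/(21.90 + 5.68) = 4.510 kΩ.

R_th ≈ 4.51 kΩ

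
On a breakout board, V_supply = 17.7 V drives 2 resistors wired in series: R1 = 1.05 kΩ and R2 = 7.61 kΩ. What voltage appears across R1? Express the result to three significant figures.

Total series resistance ΣR = 1.05 + 7.61 = 8.660 kΩ.
V = V_supply · R/ΣR = 17.7 × 0.1212 = 2.146 V.

V ≈ 2.15 V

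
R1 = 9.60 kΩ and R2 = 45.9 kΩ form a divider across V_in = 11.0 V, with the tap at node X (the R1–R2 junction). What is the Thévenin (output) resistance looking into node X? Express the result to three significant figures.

R_th ≈ 7.94 kΩ

Zeroing V_in shorts the top of R1 to ground, so R_th = R1 ‖ R2 = 7.939 kΩ.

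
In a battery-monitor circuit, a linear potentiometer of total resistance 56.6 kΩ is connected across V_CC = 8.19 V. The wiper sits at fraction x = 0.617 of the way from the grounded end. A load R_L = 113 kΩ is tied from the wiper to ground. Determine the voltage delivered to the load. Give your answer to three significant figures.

The pot divides into 21.68 kΩ above the wiper and 34.92 kΩ below.
R_L loads the lower segment: effective lower R = 26.68 kΩ.
Then V_out = V_CC · 26.68/(21.68 + 26.68) = 4.518 V.

V_out ≈ 4.52 V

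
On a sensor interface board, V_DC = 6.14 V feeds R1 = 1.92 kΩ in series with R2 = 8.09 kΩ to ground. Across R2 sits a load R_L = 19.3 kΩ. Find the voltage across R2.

V_out ≈ 4.59 V

First combine the lower leg with the load: R2 ‖ R_L = 5.701 kΩ.
Voltage divider with the loaded lower leg: V_out = 6.14 × 5.701/(1.92 + 5.701) = 6.14 × 0.7480 = 4.593 V.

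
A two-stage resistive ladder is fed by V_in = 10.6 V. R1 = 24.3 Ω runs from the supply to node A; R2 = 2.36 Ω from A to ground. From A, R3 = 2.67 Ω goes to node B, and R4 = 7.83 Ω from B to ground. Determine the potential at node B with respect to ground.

V_B ≈ 0.581 V

The second stage (R3 + R4 = 10.50 Ω) loads node A in parallel with R2.
Effective lower resistance at A: R2 ‖ 10.50 = 1.927 Ω.
So V_A = 10.6 × 0.07347 = 0.7788 V.
Then the unloaded second divider: V_B = V_A × R4/(R3+R4) = 0.7788 × 0.7457 = 0.5808 V.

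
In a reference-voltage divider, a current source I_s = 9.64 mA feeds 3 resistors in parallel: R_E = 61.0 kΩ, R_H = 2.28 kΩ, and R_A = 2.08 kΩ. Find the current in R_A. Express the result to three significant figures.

I ≈ 4.95 mA

Total conductance ΣG = 1/61.0 + 1/2.28 + 1/2.08 = 0.9358 (units of 1/kΩ).
By the current-divider rule, I = I_s · G_k/ΣG = 9.64 × 0.5138 = 4.953 mA.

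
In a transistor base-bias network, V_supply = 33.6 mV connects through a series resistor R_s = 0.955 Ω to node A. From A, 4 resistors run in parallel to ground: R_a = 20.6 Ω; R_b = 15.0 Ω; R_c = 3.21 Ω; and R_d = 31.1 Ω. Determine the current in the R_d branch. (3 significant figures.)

Parallel bank: R_p = 1/(1/20.6 + 1/15.0 + 1/3.21 + 1/31.1) = 2.179 Ω.
Node voltage V_A = V_supply · R_p/(R_s + R_p) = 33.6 × 0.6953 = 23.36 mV.
Branch current I = V_A/R_d = 23.36/31.1 = 0.7512 mA.

I ≈ 0.751 mA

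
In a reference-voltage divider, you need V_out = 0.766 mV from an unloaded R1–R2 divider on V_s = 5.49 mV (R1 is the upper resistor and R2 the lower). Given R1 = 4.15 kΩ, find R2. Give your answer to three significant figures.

V_out/V_s = R2/(R1+R2) = 0.1395.
So R2 = R1 · V_out/(V_s − V_out) = 4.15 × 0.766/(5.49 − 0.766) = 4.15 × 0.1622 = 0.6729 kΩ.

R2 ≈ 0.673 kΩ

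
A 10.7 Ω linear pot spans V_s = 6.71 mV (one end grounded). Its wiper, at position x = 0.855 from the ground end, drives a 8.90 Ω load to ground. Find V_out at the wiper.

V_out ≈ 4.99 mV

The pot divides into 1.552 Ω above the wiper and 9.148 Ω below.
Lower segment in parallel with the load: 9.148 ‖ 8.90 = 4.511 Ω.
V_out = 6.71 × 4.511/(1.552 + 4.511) = 4.993 mV.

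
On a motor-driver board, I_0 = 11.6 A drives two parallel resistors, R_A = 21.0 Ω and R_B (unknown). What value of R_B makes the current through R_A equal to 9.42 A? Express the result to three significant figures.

The fraction through R_A equals R_B/(R_A+R_B).
9.42/11.6 = R_B/(R_A + R_B) → R_B = R_A · (0.8121)/(1 − 0.8121) = 21.0 × 4.321 = 90.74 Ω.

R_B ≈ 90.7 Ω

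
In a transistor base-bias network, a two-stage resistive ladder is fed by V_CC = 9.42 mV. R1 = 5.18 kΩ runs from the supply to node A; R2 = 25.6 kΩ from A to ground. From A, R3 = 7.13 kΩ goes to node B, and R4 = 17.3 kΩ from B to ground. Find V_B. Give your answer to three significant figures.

V_B ≈ 4.72 mV

Node A sees R2 in parallel with the series input of stage 2, R3 + R4 = 24.43 kΩ.
R2 ‖ (R3+R4) = 12.50 kΩ.
V_A = 9.42 × 12.50/(5.18 + 12.50) = 6.660 mV.
V_B = V_A × 0.7081 = 4.716 mV.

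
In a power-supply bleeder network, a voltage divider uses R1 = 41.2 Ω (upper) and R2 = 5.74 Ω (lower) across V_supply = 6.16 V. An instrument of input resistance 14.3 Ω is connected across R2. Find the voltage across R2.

V_out ≈ 0.557 V

The load sits in parallel with R2, giving an effective lower resistance R2' = R2·R_L/(R2+R_L) = 4.096 Ω.
Now apply the divider: V_out = 6.16 × 0.09043 = 0.5570 V.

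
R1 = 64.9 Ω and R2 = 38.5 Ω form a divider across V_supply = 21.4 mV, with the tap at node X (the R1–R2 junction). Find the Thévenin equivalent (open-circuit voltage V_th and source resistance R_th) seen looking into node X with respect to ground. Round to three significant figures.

V_th is the unloaded tap voltage: V_supply · R2/(R1+R2) = 21.4 × 0.3723 = 7.968 mV.
Zeroing V_supply shorts the top of R1 to ground, so R_th = R1 ‖ R2 = 24.16 Ω.

V_th ≈ 7.97 mV, R_th ≈ 24.2 Ω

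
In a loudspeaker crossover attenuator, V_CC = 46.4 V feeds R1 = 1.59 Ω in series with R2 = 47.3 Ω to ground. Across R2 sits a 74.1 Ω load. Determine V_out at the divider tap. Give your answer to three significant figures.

R2 ‖ R_L = (47.3 × 74.1)/(47.3 + 74.1) = 28.87 Ω.
Voltage divider with the loaded lower leg: V_out = 46.4 × 28.87/(1.59 + 28.87) = 46.4 × 0.9478 = 43.98 V.
(Unloaded it would be 44.9 V; the load pulls it down.)

V_out ≈ 44.0 V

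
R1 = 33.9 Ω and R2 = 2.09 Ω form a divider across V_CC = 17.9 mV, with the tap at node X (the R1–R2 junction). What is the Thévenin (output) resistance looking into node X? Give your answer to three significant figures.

Looking into X with the source shorted: R_th = R1·R2/(R1+R2) = 33.90 × 2.09/35.99 = 1.969 Ω.

R_th ≈ 1.97 Ω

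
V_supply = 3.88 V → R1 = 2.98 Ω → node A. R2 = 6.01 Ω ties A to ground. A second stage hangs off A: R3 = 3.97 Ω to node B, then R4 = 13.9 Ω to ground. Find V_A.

The second stage (R3 + R4 = 17.87 Ω) loads node A in parallel with R2.
R2 ‖ (R3+R4) = 4.497 Ω.
First divider: V_A = V_supply · 4.497/(2.98 + 4.497) = 2.334 V.

V_A ≈ 2.33 V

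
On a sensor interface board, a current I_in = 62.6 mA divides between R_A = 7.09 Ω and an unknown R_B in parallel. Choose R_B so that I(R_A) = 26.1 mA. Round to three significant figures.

R_B ≈ 5.07 Ω

Two-branch current divider: I_A = I_in · R_B/(R_A + R_B).
26.1/62.6 = R_B/(R_A + R_B) → R_B = R_A · (0.4169)/(1 − 0.4169) = 7.09 × 0.7151 = 5.070 Ω.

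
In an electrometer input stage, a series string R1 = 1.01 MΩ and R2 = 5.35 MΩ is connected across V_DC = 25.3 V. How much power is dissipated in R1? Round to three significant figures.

P ≈ 16.0 µW

The common current is I = 25.3/6.360 = 3.978 µA.
P = I²R = 15.82 × 1.01 = 15.98 µW.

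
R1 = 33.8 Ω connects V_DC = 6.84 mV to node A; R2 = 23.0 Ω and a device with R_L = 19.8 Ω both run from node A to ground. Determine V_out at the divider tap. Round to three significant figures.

The load sits in parallel with R2, giving an effective lower resistance R2' = R2·R_L/(R2+R_L) = 10.64 Ω.
Voltage divider with the loaded lower leg: V_out = 6.84 × 10.64/(33.8 + 10.64) = 6.84 × 0.2394 = 1.638 mV.
(Unloaded it would be 2.77 mV; the load pulls it down.)

V_out ≈ 1.64 mV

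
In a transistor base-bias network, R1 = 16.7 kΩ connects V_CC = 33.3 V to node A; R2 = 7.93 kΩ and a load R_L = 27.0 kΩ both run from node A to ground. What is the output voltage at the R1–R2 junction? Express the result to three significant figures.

V_out ≈ 8.94 V

R2 ‖ R_L = (7.93 × 27.0)/(7.93 + 27.0) = 6.130 kΩ.
Now apply the divider: V_out = 33.3 × 0.2685 = 8.941 V.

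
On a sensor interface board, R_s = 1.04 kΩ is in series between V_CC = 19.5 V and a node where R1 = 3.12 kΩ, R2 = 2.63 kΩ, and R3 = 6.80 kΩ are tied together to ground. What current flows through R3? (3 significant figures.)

Parallel bank: R_p = 1/(1/3.12 + 1/2.63 + 1/6.80) = 1.180 kΩ.
V_A by voltage divider: V_A = 19.5 × 1.180/(1.04 + 1.180) = 10.36 V.
Branch current I = V_A/R3 = 10.36/6.80 = 1.524 mA.

I ≈ 1.52 mA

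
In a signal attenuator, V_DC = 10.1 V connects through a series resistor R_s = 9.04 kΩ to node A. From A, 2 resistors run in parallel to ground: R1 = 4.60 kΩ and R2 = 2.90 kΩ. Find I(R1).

Equivalent of the parallel group: R_p = 1.779 kΩ.
Node voltage V_A = V_DC · R_p/(R_s + R_p) = 10.1 × 0.1644 = 1.661 V.
I(R1) = V_A / R1 = 1.661/4.60 = 0.3610 mA.
(Equivalently: I_total = 0.9336 mA, then current-divider fraction G_k/ΣG = 0.3867.)

I ≈ 0.361 mA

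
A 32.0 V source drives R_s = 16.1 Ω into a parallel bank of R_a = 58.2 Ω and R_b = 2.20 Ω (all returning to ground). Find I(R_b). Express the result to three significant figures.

Parallel bank: R_p = 1/(1/58.2 + 1/2.20) = 2.120 Ω.
V_A by voltage divider: V_A = 32.0 × 2.120/(16.1 + 2.120) = 3.723 V.
Branch current I = V_A/R_b = 3.723/2.20 = 1.692 A.

I ≈ 1.69 A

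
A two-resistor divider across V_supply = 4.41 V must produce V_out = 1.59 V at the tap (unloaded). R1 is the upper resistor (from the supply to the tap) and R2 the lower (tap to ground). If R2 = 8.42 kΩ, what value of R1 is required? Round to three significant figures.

Required fraction k = V_out/V_supply = 0.3605.
Rearranging, R1 = R2·(1−k)/k = 8.42 × 1.774 = 14.93 kΩ.

R1 ≈ 14.9 kΩ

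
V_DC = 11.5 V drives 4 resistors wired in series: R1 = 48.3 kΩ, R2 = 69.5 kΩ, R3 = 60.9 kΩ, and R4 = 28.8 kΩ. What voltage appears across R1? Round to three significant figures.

ΣR = 48.3 + 69.5 + 60.9 + 28.8 = 207.5 kΩ.
By the voltage-divider rule, V = 11.5 × 48.30/207.5 = 2.677 V.

V ≈ 2.68 V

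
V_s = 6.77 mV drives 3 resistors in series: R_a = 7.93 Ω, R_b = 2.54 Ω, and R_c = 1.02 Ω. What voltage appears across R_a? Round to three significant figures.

V ≈ 4.67 mV

Series total: ΣR = 7.93 + 2.54 + 1.02 = 11.49 Ω.
By the voltage-divider rule, V = 6.77 × 7.930/11.49 = 4.672 mV.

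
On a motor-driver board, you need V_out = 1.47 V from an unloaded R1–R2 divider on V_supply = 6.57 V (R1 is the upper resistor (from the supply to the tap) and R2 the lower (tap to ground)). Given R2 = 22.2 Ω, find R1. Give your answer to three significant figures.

R1 ≈ 77.0 Ω

V_out/V_supply = R2/(R1+R2) = 0.2237.
R1 = R2·(1/k − 1) = 22.2 × 3.469 = 77.02 Ω.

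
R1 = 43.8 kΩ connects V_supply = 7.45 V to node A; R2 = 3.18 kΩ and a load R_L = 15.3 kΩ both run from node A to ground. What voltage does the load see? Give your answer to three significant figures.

First combine the lower leg with the load: R2 ‖ R_L = 2.633 kΩ.
Now apply the divider: V_out = 7.45 × 0.05670 = 0.4224 V.
(Unloaded it would be 0.504 V; the load pulls it down.)

V_out ≈ 0.422 V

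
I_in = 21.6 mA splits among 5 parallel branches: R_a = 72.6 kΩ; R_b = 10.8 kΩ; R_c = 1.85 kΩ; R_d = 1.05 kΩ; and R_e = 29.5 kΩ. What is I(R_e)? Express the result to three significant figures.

ΣG = 1/72.6 + 1/10.8 + 1/1.85 + 1/1.05 + 1/29.5 = 1.633.
Current divider: I(R_e) = I_in · G_k/ΣG = 21.6 × (0.03390/1.633) = 21.6 × 0.02076 = 0.4483 mA.

I ≈ 0.448 mA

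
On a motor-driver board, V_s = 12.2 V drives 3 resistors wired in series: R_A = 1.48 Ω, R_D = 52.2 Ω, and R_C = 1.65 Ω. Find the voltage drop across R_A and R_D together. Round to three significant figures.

Series total: ΣR = 1.48 + 52.2 + 1.65 = 55.33 Ω.
R_{R_A..R_D} = 1.48 + 52.2 = 53.68 Ω.
V = V_s · R/ΣR = 12.2 × 0.9702 = 11.84 V.

V ≈ 11.8 V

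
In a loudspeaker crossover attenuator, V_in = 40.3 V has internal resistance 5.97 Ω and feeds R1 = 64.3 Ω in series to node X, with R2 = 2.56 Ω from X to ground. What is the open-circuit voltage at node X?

R1' = 5.97 + 64.3 = 70.27 Ω (source resistance + R1).
Open-circuit (no load on X): V_th = V_in · R2/(R1' + R2) = 40.3 × 2.56/(70.27 + 2.56) = 1.417 V.

V_th ≈ 1.42 V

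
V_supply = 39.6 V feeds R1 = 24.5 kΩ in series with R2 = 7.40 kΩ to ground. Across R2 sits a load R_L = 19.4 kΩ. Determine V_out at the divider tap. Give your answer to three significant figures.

R2 ‖ R_L = (7.40 × 19.4)/(7.40 + 19.4) = 5.357 kΩ.
Now apply the divider: V_out = 39.6 × 0.1794 = 7.105 V.

V_out ≈ 7.10 V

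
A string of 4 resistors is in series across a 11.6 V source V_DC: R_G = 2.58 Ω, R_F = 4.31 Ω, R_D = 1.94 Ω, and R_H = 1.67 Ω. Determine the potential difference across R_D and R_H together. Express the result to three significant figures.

Total series resistance ΣR = 2.58 + 4.31 + 1.94 + 1.67 = 10.50 Ω.
R_{R_D..R_H} = 1.94 + 1.67 = 3.610 Ω.
Voltage divider: V = V_DC · (3.610 / 10.50) = 11.6 × 0.3438 = 3.988 V.

V ≈ 3.99 V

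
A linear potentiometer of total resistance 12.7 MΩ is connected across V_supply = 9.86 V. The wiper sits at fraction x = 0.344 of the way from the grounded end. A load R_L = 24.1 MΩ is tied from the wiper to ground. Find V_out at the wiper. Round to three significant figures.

Lower segment x·R_p = 4.369 MΩ; upper segment (1−x)·R_p = 8.331 MΩ.
(x·R_p) ‖ R_L = 3.698 MΩ.
Loaded-divider output: V_out = 9.86 × 0.3074 = 3.031 V.

V_out ≈ 3.03 V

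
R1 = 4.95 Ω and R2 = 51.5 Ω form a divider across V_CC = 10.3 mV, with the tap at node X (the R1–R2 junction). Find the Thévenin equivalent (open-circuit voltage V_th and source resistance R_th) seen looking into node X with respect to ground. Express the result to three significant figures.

With X open, the divider is unloaded: V_th = 10.3 × 51.5/56.45 = 9.397 mV.
Zeroing V_CC shorts the top of R1 to ground, so R_th = R1 ‖ R2 = 4.516 Ω.

V_th ≈ 9.40 mV, R_th ≈ 4.52 Ω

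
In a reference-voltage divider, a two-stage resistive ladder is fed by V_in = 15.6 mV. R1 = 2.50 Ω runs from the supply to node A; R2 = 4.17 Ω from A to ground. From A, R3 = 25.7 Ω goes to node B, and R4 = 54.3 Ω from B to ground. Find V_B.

Node A sees R2 in parallel with the series input of stage 2, R3 + R4 = 80.00 Ω.
R2 ‖ (R3+R4) = 3.963 Ω.
V_A = 15.6 × 3.963/(2.50 + 3.963) = 9.566 mV.
Stage 2 is unloaded, so V_B = V_A · R4/(R3+R4) = 9.566 × 54.3/80.00 = 6.493 mV.

V_B ≈ 6.49 mV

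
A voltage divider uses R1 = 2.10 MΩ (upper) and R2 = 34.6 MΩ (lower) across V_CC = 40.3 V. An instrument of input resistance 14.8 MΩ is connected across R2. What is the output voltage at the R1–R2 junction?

The load sits in parallel with R2, giving an effective lower resistance R2' = R2·R_L/(R2+R_L) = 10.37 MΩ.
Now apply the divider: V_out = 40.3 × 0.8315 = 33.51 V.

V_out ≈ 33.5 V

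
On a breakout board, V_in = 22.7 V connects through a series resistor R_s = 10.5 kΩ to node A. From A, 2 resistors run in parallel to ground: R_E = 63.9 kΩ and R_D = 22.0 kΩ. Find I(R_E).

Parallel bank: R_p = 1/(1/63.9 + 1/22.0) = 16.37 kΩ.
Node voltage V_A = V_in · R_p/(R_s + R_p) = 22.7 × 0.6092 = 13.83 V.
Branch current I = V_A/R_E = 13.83/63.9 = 0.2164 mA.
(Equivalently: I_total = 0.8449 mA, then current-divider fraction G_k/ΣG = 0.2561.)

I ≈ 0.216 mA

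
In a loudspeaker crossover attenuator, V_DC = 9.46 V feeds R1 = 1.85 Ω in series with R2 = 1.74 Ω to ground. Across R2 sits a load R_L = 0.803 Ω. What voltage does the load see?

V_out ≈ 2.17 V

The load sits in parallel with R2, giving an effective lower resistance R2' = R2·R_L/(R2+R_L) = 0.5494 Ω.
Then V_out = V_DC · R2'/(R1 + R2') = 9.46 × 0.5494/2.399 = 2.166 V.
(Unloaded it would be 4.59 V; the load pulls it down.)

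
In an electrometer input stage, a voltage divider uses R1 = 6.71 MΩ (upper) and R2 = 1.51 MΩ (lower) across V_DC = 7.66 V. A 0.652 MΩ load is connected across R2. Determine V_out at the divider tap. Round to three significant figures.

R2 ‖ R_L = (1.51 × 0.652)/(1.51 + 0.652) = 0.4554 MΩ.
Then V_out = V_DC · R2'/(R1 + R2') = 7.66 × 0.4554/7.165 = 0.4868 V.

V_out ≈ 0.487 V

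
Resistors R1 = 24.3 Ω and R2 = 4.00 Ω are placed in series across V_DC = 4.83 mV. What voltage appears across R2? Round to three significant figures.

V ≈ 0.683 mV

Total series resistance ΣR = 24.3 + 4.00 = 28.30 Ω.
Voltage divider: V = V_DC · (4.000 / 28.30) = 4.83 × 0.1413 = 0.6827 mV.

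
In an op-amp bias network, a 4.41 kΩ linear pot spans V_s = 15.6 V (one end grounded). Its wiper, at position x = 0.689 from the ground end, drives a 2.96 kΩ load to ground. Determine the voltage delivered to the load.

Split the track: R_lower = x·R_p = 3.038 kΩ, R_upper = (1−x)·R_p = 1.372 kΩ.
(x·R_p) ‖ R_L = 1.499 kΩ.
Loaded-divider output: V_out = 15.6 × 0.5223 = 8.147 V.
(Unloaded: V_out = x·V_s = 10.7 V.)

V_out ≈ 8.15 V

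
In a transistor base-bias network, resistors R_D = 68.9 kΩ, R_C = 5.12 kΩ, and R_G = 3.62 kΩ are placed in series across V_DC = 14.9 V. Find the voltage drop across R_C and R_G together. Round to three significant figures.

Series total: ΣR = 68.9 + 5.12 + 3.62 = 77.64 kΩ.
R_{R_C..R_G} = 5.12 + 3.62 = 8.740 kΩ.
Voltage divider: V = V_DC · (8.740 / 77.64) = 14.9 × 0.1126 = 1.677 V.

V ≈ 1.68 V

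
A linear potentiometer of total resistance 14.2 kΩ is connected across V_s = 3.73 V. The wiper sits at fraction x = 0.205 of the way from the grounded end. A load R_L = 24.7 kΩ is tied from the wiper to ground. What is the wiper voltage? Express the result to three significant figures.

V_out ≈ 0.699 V

The pot divides into 11.29 kΩ above the wiper and 2.911 kΩ below.
Lower segment in parallel with the load: 2.911 ‖ 24.7 = 2.604 kΩ.
Then V_out = V_s · 2.604/(11.29 + 2.604) = 0.6991 V.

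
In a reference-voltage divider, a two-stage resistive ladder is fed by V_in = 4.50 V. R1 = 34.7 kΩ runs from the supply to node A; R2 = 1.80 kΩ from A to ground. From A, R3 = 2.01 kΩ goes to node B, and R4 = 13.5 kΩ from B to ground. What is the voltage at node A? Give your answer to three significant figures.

V_A ≈ 0.200 V

Looking into the second stage from A: R3 + R4 = 15.51 kΩ appears in parallel with R2.
R2 ‖ (R3+R4) = 1.613 kΩ.
First divider: V_A = V_in · 1.613/(34.7 + 1.613) = 0.1999 V.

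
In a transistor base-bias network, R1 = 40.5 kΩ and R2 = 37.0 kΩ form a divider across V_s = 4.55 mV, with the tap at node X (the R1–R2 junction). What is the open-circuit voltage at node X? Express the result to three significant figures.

V_th ≈ 2.17 mV

V_th is the unloaded tap voltage: V_s · R2/(R1+R2) = 4.55 × 0.4774 = 2.172 mV.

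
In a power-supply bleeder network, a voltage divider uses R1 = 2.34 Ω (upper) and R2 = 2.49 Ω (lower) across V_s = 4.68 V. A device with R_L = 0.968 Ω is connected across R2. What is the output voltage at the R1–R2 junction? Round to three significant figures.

V_out ≈ 1.07 V

First combine the lower leg with the load: R2 ‖ R_L = 0.6970 Ω.
Now apply the divider: V_out = 4.68 × 0.2295 = 1.074 V.
(Unloaded it would be 2.41 V; the load pulls it down.)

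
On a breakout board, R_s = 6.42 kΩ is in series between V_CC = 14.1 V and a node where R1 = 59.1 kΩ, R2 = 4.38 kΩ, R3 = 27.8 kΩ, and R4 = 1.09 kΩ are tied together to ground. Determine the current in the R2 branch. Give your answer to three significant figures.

Equivalent of the parallel group: R_p = 0.8343 kΩ.
Node voltage V_A = V_CC · R_p/(R_s + R_p) = 14.1 × 0.1150 = 1.622 V.
Branch current I = V_A/R2 = 1.622/4.38 = 0.3702 mA.

I ≈ 0.370 mA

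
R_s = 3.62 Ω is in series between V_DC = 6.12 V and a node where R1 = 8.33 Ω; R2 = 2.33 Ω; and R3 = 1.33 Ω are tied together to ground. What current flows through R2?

I ≈ 0.460 A

Equivalent of the parallel group: R_p = 0.7686 Ω.
V_A = 6.12 × 0.7686/4.389 = 1.072 V.
I(R2) = V_A / R2 = 1.072/2.33 = 0.4600 A.
(Equivalently: I_total = 1.395 A, then current-divider fraction G_k/ΣG = 0.3299.)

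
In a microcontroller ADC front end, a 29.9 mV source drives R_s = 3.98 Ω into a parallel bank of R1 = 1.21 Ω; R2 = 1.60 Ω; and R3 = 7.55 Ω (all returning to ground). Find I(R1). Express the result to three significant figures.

I ≈ 3.38 mA

Equivalent of the parallel group: R_p = 0.6314 Ω.
V_A = 29.9 × 0.6314/4.611 = 4.094 mV.
I(R1) = V_A / R1 = 4.094/1.21 = 3.383 mA.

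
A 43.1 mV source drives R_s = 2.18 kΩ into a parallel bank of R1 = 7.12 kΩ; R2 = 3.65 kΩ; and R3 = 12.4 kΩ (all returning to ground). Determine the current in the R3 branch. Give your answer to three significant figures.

I ≈ 1.67 µA

Parallel bank: R_p = 1/(1/7.12 + 1/3.65 + 1/12.4) = 2.020 kΩ.
V_A by voltage divider: V_A = 43.1 × 2.020/(2.18 + 2.020) = 20.73 mV.
I(R3) = V_A / R3 = 20.73/12.4 = 1.672 µA.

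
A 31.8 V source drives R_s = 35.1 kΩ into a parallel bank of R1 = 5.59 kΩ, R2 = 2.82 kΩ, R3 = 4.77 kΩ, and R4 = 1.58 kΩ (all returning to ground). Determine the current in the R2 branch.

I ≈ 0.229 mA

Combine the parallel branches: R_p = (1/5.59 + 1/2.82 + 1/4.77 + 1/1.58)⁻¹ = 0.7267 kΩ.
V_A by voltage divider: V_A = 31.8 × 0.7267/(35.1 + 0.7267) = 0.6450 V.
Branch current I = V_A/R2 = 0.6450/2.82 = 0.2287 mA.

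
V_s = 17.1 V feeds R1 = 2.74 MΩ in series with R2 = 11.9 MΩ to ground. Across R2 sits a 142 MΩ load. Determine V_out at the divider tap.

V_out ≈ 13.7 V

R2 ‖ R_L = (11.9 × 142)/(11.9 + 142) = 10.98 MΩ.
Then V_out = V_s · R2'/(R1 + R2') = 17.1 × 10.98/13.72 = 13.68 V.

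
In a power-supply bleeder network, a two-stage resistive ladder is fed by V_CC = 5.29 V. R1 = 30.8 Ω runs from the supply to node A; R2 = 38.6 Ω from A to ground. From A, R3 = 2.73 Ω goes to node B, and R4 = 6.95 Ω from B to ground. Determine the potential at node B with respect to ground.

V_B ≈ 0.763 V

The second stage (R3 + R4 = 9.680 Ω) loads node A in parallel with R2.
Effective lower resistance at A: R2 ‖ 9.680 = 7.739 Ω.
V_A = 5.29 × 7.739/(30.8 + 7.739) = 1.062 V.
V_B = V_A × 0.7180 = 0.7627 V.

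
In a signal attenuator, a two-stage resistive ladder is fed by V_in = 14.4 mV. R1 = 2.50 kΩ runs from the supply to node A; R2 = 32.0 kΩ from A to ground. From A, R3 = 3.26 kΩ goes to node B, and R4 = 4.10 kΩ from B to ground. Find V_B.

V_B ≈ 5.66 mV

Looking into the second stage from A: R3 + R4 = 7.360 kΩ appears in parallel with R2.
Effective lower resistance at A: R2 ‖ 7.360 = 5.984 kΩ.
First divider: V_A = V_in · 5.984/(2.50 + 5.984) = 10.16 mV.
Then the unloaded second divider: V_B = V_A × R4/(R3+R4) = 10.16 × 0.5571 = 5.658 mV.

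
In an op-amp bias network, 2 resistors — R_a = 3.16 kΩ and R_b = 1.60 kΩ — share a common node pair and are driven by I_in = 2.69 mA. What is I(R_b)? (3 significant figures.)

For two parallel branches, I_k = I_in · (other R)/(sum of R).
So I = 2.69 × 3.16/4.760 = 1.786 mA.

I ≈ 1.79 mA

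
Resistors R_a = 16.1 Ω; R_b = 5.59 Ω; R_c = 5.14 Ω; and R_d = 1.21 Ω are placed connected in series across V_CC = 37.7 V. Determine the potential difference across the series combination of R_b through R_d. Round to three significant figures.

V ≈ 16.1 V

Total series resistance ΣR = 16.1 + 5.59 + 5.14 + 1.21 = 28.04 Ω.
R_{R_b..R_d} = 5.59 + 5.14 + 1.21 = 11.94 Ω.
By the voltage-divider rule, V = 37.7 × 11.94/28.04 = 16.05 V.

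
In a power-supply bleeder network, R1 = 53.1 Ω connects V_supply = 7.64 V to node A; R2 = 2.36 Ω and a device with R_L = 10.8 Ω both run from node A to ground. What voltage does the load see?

V_out ≈ 0.269 V

R2 ‖ R_L = (2.36 × 10.8)/(2.36 + 10.8) = 1.937 Ω.
Then V_out = V_supply · R2'/(R1 + R2') = 7.64 × 1.937/55.04 = 0.2689 V.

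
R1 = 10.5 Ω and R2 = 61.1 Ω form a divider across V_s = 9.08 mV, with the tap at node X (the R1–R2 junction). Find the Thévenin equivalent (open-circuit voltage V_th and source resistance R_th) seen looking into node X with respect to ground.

V_th ≈ 7.75 mV, R_th ≈ 8.96 Ω

With X open, the divider is unloaded: V_th = 9.08 × 61.1/71.60 = 7.748 mV.
With V_s suppressed (replaced by a short), R_th = R1 ‖ R2 = (10.50 × 61.1)/(10.50 + 61.1) = 8.960 Ω.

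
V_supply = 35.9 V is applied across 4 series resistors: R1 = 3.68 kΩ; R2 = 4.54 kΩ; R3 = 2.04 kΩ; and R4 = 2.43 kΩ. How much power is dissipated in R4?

The common current is I = 35.9/12.69 = 2.829 mA.
P = I²R = 8.003 × 2.43 = 19.45 mW.

P ≈ 19.4 mW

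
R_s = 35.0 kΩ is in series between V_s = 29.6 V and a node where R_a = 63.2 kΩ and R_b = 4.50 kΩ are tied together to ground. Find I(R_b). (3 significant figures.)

I ≈ 0.705 mA

Equivalent of the parallel group: R_p = 4.201 kΩ.
Node voltage V_A = V_s · R_p/(R_s + R_p) = 29.6 × 0.1072 = 3.172 V.
I(R_b) = V_A / R_b = 3.172/4.50 = 0.7049 mA.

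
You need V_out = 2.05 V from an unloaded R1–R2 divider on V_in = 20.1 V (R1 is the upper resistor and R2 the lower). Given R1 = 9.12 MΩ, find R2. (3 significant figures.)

Required fraction k = V_out/V_in = 0.1020.
Rearranging, R2 = R1·k/(1−k) = 9.12 × 0.1136 = 1.036 MΩ.

R2 ≈ 1.04 MΩ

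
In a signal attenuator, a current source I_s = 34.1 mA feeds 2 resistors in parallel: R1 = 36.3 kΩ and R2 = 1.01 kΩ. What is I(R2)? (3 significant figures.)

With just two branches, the current splits inversely with resistance.
So I = 34.1 × 36.3/37.31 = 33.18 mA.

I ≈ 33.2 mA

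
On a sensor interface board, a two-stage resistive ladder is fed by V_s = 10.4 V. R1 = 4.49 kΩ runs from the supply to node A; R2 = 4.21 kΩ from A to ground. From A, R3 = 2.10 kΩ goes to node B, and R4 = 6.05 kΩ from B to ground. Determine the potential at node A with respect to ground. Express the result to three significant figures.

V_A ≈ 3.97 V

Node A sees R2 in parallel with the series input of stage 2, R3 + R4 = 8.150 kΩ.
R2 ‖ (R3+R4) = 2.776 kΩ.
So V_A = 10.4 × 0.3821 = 3.973 V.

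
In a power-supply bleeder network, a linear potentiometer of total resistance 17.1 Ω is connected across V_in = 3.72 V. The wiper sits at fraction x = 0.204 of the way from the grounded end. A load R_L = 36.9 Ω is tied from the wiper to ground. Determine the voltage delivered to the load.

The pot divides into 13.61 Ω above the wiper and 3.488 Ω below.
R_L loads the lower segment: effective lower R = 3.187 Ω.
Then V_out = V_in · 3.187/(13.61 + 3.187) = 0.7058 V.
(Unloaded: V_out = x·V_in = 0.759 V.)

V_out ≈ 0.706 V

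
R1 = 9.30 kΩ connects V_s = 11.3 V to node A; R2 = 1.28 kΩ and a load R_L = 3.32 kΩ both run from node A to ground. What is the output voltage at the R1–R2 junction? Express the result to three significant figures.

V_out ≈ 1.02 V

The load sits in parallel with R2, giving an effective lower resistance R2' = R2·R_L/(R2+R_L) = 0.9238 kΩ.
Voltage divider with the loaded lower leg: V_out = 11.3 × 0.9238/(9.30 + 0.9238) = 11.3 × 0.09036 = 1.021 V.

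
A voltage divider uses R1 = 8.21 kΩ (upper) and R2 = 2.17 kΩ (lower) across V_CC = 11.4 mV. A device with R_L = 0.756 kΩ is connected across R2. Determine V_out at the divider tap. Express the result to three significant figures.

V_out ≈ 0.729 mV

R2 ‖ R_L = (2.17 × 0.756)/(2.17 + 0.756) = 0.5607 kΩ.
Voltage divider with the loaded lower leg: V_out = 11.4 × 0.5607/(8.21 + 0.5607) = 11.4 × 0.06393 = 0.7288 mV.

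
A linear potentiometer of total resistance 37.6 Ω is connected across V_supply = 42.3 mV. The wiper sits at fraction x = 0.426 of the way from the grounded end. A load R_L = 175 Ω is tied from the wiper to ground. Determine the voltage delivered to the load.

The pot divides into 21.58 Ω above the wiper and 16.02 Ω below.
R_L loads the lower segment: effective lower R = 14.67 Ω.
V_out = 42.3 × 14.67/(21.58 + 14.67) = 17.12 mV.

V_out ≈ 17.1 mV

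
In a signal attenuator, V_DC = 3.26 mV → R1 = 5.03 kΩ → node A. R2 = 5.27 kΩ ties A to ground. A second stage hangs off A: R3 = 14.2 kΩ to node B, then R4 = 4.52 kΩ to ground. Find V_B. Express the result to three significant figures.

V_B ≈ 0.354 mV

Looking into the second stage from A: R3 + R4 = 18.72 kΩ appears in parallel with R2.
R2 ‖ (R3+R4) = 4.112 kΩ.
V_A = 3.26 × 4.112/(5.03 + 4.112) = 1.466 mV.
Then the unloaded second divider: V_B = V_A × R4/(R3+R4) = 1.466 × 0.2415 = 0.3541 mV.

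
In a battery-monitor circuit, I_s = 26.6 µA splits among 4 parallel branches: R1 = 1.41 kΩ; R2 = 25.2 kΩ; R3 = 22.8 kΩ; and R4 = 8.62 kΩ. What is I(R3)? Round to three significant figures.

ΣG = 1/1.41 + 1/25.2 + 1/22.8 + 1/8.62 = 0.9088.
Current divider: I(R3) = I_s · G_k/ΣG = 26.6 × (0.04386/0.9088) = 26.6 × 0.04826 = 1.284 µA.

I ≈ 1.28 µA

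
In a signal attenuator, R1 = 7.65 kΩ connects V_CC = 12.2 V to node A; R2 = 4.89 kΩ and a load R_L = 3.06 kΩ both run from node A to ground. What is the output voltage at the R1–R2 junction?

First combine the lower leg with the load: R2 ‖ R_L = 1.882 kΩ.
Now apply the divider: V_out = 12.2 × 0.1975 = 2.409 V.

V_out ≈ 2.41 V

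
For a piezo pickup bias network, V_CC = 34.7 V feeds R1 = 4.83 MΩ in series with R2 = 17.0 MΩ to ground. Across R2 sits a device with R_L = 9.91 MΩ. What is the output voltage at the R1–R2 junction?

V_out ≈ 19.6 V

The load sits in parallel with R2, giving an effective lower resistance R2' = R2·R_L/(R2+R_L) = 6.260 MΩ.
Voltage divider with the loaded lower leg: V_out = 34.7 × 6.260/(4.83 + 6.260) = 34.7 × 0.5645 = 19.59 V.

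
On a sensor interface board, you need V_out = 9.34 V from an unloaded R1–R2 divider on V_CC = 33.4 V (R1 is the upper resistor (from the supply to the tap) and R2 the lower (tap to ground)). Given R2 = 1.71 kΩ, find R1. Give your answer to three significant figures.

R1 ≈ 4.40 kΩ

V_out/V_CC = R2/(R1+R2) = 0.2796.
So R1 = R2 · (V_CC/V_out − 1) = 1.71 × (33.4/9.34 − 1) = 1.71 × 2.576 = 4.405 kΩ.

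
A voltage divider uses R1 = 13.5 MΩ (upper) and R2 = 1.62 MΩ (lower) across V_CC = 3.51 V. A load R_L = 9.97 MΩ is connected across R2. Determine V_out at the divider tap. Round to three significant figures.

V_out ≈ 0.328 V

R2 ‖ R_L = (1.62 × 9.97)/(1.62 + 9.97) = 1.394 MΩ.
Then V_out = V_CC · R2'/(R1 + R2') = 3.51 × 1.394/14.89 = 0.3284 V.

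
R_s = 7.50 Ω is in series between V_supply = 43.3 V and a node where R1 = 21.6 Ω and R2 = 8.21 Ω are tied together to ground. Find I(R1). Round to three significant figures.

I ≈ 0.887 A

Equivalent of the parallel group: R_p = 5.949 Ω.
Node voltage V_A = V_supply · R_p/(R_s + R_p) = 43.3 × 0.4423 = 19.15 V.
Branch current I = V_A/R1 = 19.15/21.6 = 0.8867 A.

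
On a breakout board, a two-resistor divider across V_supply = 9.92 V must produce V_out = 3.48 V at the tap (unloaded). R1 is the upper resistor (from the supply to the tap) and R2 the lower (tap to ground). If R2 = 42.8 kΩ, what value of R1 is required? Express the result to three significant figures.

The divider ratio is R2/(R1+R2) = 3.48/9.92 = 0.3508.
R1 = R2·(1/k − 1) = 42.8 × 1.851 = 79.20 kΩ.

R1 ≈ 79.2 kΩ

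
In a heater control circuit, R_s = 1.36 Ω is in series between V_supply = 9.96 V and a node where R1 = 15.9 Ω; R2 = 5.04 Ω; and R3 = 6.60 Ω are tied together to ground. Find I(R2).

I ≈ 1.27 A

Equivalent of the parallel group: R_p = 2.422 Ω.
V_A = 9.96 × 2.422/3.782 = 6.379 V.
I(R2) = V_A / R2 = 6.379/5.04 = 1.266 A.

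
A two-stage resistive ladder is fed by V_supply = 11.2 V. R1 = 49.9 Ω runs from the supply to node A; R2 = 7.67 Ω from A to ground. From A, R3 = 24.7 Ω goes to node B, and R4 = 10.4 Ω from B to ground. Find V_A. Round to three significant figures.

Looking into the second stage from A: R3 + R4 = 35.10 Ω appears in parallel with R2.
Effective lower resistance at A: R2 ‖ 35.10 = 6.295 Ω.
So V_A = 11.2 × 0.1120 = 1.255 V.

V_A ≈ 1.25 V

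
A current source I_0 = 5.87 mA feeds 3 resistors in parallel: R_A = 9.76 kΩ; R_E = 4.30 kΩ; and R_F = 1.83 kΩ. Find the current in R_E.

I ≈ 1.55 mA

ΣG = 1/9.76 + 1/4.30 + 1/1.83 = 0.8815.
By the current-divider rule, I = I_0 · G_k/ΣG = 5.87 × 0.2638 = 1.549 mA.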